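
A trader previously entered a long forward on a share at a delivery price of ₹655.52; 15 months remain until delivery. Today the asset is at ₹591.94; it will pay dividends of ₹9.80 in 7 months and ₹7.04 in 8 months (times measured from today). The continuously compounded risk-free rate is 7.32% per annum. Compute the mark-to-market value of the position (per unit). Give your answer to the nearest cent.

PV(remaining dividends) I = 9.80·e^(−0.0732·7/12) + 7.04·e^(−0.0732·8/12) = 16.0950
Current forward F = (S − I)·e^(rT) = (591.94 − 16.0950)·e^(0.0732·15/12) = 575.8450 × 1.095817 = 631.0207
Value (long) = (F − K)·e^(−rT) = (631.0207 − 655.52) × 0.912561 = -22.3571
Value = -₹22.36

-₹22.36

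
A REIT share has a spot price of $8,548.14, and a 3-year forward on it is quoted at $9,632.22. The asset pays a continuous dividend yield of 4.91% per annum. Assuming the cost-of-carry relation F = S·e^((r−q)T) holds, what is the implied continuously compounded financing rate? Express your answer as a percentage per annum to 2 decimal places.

8.89%

From F = S·e^((r−q)T): (r − q) = ln(F/S)/T
ln(9632.22/8548.14) = ln(1.126821) = 0.119400
(r − q) = 0.119400 / (3) = 0.039800
r = ln(F/S)/T + q = 0.039800 + 0.0491 = 0.088900
r = 8.89%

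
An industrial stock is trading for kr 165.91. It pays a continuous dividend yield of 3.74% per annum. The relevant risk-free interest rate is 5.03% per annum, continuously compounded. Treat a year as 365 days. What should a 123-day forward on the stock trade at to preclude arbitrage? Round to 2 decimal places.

F = S·e^((r − q)T) = 165.91 · e^((0.0503 − 0.0374) × 123/365)
= 165.91 · e^0.004347 = 165.91 × 1.004356
F = kr 166.63

kr 166.63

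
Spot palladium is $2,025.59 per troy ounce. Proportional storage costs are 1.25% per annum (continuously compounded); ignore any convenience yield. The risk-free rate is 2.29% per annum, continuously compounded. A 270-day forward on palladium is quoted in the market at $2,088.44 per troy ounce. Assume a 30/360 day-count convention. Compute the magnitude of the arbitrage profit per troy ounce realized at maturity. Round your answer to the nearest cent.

Fair forward: F* = S·e^(carry·T), with carry = (r + u) = 0.0229 + 0.0125 = 0.0354
F* = 2025.59 · e^(0.0354 × 270/360) = 2025.59 · e^0.02655000 = 2025.59 × 1.02690559 = $2080.0897
Market $2088.44 > fair $2080.0897: forward overpriced → cash-and-carry (buy spot, short the forward).
At maturity, profit = |F_mkt − F*| = |2088.44 − 2080.0897| = $8.35 per troy ounce

$8.35 per troy ounce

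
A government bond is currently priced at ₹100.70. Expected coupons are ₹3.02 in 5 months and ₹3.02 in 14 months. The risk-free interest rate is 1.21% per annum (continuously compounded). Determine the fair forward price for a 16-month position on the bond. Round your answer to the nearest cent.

PV(coupons) I = 3.02·e^(−0.0121·5/12) + 3.02·e^(−0.0121·14/12)
I = 3.0048 + 2.9777 = 5.9825
F = (S − I)·e^(rT) = (100.70 − 5.9825) · e^(0.0121·16/12)
= 94.7175 · e^0.016133 = 94.7175 × 1.016264 = ₹96.26

₹96.26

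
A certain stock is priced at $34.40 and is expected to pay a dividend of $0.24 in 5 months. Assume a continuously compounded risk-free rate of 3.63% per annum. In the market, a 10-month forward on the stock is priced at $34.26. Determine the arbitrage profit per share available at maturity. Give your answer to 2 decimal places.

$0.95 per share

PV(dividends) I = 0.24·e^(−0.0363·5/12) = 0.2364
Fair forward F* = (S − I)·e^(rT) = (34.40 − 0.2364)·e^0.030250 = 34.1636 × 1.030712 = 35.2128
Market $34.26 < fair 35.2128: forward underpriced → reverse cash-and-carry (short the stock, invest proceeds at r, pay the dividends, go long the forward).
Profit at T = |F_mkt − F*| = |34.26 − 35.2128| = $0.95 per share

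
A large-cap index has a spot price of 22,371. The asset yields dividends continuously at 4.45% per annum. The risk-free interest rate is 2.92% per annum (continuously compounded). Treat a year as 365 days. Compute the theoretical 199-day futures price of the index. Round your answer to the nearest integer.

22,185

F = S·e^((r − q)T) = 22371 · e^((0.0292 − 0.0445) × 199/365)
= 22371 · e^-0.008342 = 22371 × 0.991693
F = 22,185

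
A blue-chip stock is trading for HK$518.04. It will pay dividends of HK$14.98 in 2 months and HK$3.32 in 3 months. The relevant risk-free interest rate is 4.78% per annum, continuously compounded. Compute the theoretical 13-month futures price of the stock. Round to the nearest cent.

PV(dividends) I = 14.98·e^(−0.0478·2/12) + 3.32·e^(−0.0478·3/12)
I = 14.8611 + 3.2806 = 18.1417
F = (S − I)·e^(rT) = (518.04 − 18.1417) · e^(0.0478·13/12)
= 499.8983 · e^0.051783 = 499.8983 × 1.053147 = HK$526.47

HK$526.47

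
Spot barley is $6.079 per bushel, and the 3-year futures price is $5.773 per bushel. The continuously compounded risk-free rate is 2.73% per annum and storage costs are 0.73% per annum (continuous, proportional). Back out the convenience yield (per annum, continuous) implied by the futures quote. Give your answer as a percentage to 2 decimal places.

F = S·e^((r+u−y)T) ⇒ (r+u−y) = ln(F/S)/T
ln(5.773/6.079) = -0.051648; /T ⇒ -0.017216
y = r + u − ln(F/S)/T = 0.0273 + 0.0073 + 0.017216 = 0.051816
y = 5.18%

5.18%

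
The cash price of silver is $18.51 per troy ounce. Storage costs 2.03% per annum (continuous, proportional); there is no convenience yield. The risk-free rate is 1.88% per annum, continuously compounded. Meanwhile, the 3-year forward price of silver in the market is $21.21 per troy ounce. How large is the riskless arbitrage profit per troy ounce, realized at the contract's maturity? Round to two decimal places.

Fair forward: F* = S·e^(carry·T), with carry = (r + u) = 0.0188 + 0.0203 = 0.0391
F* = 18.51 · e^(0.0391 × 3) = 18.51 · e^0.117300 = 18.51 × 1.124457 = $20.8137
Market $21.21 > fair $20.8137: forward overpriced → cash-and-carry (buy spot, short the forward).
At maturity, profit = |F_mkt − F*| = |21.21 − 20.8137| = $0.40 per troy ounce

$0.40 per troy ounce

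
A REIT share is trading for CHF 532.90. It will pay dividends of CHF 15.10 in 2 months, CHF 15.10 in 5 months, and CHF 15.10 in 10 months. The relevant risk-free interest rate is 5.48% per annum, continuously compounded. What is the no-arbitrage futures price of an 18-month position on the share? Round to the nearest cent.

CHF 530.63

PV(dividends) I = 15.10·e^(−0.0548·2/12) + 15.10·e^(−0.0548·5/12) + 15.10·e^(−0.0548·10/12)
I = 14.9627 + 14.7591 + 14.4259 = 44.1477
F = (S − I)·e^(rT) = (532.90 − 44.1477) · e^(0.0548·18/12)
= 488.7523 · e^0.082200 = 488.7523 × 1.085673 = CHF 530.63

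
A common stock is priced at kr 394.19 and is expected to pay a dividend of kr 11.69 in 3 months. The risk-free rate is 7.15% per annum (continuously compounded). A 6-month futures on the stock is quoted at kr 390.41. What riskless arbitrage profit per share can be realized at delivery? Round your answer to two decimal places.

PV(dividends) I = 11.69·e^(−0.0715·3/12) = 11.4829
Fair futures F* = (S − I)·e^(rT) = (394.19 − 11.4829)·e^0.035750 = 382.7071 × 1.036397 = 396.6365
Market kr 390.41 < fair 396.6365: forward underpriced → reverse cash-and-carry (short the stock, invest proceeds at r, pay the dividends, go long the forward).
Profit at T = |F_mkt − F*| = |390.41 − 396.6365| = kr 6.23 per share

kr 6.23 per share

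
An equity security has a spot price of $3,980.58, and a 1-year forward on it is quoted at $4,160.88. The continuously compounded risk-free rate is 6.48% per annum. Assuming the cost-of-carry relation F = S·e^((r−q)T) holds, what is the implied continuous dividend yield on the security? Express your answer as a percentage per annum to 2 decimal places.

From F = S·e^((r−q)T): (r − q) = ln(F/S)/T
ln(4160.88/3980.58) = ln(1.045295) = 0.044299
(r − q) = 0.044299 / (12/12) = 0.044299
q = r − ln(F/S)/T = 0.0648 − 0.044299 = 0.020501
q = 2.05%

2.05%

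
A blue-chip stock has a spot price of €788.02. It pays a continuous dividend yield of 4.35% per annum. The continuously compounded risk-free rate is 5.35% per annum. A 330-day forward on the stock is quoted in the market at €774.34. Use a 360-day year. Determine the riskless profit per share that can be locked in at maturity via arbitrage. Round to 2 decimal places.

Fair forward: F* = S·e^(carry·T), with carry = (r − q) = 0.0535 − 0.0435 = 0.0100
F* = 788.02 · e^(0.0100 × 330/360) = 788.02 · e^0.009167 = 788.02 × 1.009209 = €795.2769
Market €774.34 < fair €795.2769: forward underpriced → reverse cash-and-carry (short spot, go long the forward).
At maturity, profit = |F_mkt − F*| = |774.34 − 795.2769| = €20.94 per share

€20.94 per share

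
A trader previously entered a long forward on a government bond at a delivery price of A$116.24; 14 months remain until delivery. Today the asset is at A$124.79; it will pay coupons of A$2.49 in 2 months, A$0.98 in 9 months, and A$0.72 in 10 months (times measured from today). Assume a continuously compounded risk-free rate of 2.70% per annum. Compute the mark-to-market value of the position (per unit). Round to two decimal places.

PV(remaining coupons) I = 2.49·e^(−0.0270·2/12) + 0.98·e^(−0.0270·9/12) + 0.72·e^(−0.0270·10/12) = 4.1432
Current forward F = (S − I)·e^(rT) = (124.79 − 4.1432)·e^(0.0270·14/12) = 120.6468 × 1.032001 = 124.5076
Value (long) = (F − K)·e^(−rT) = (124.5076 − 116.24) × 0.968991 = 8.0112
Value = A$8.01

A$8.01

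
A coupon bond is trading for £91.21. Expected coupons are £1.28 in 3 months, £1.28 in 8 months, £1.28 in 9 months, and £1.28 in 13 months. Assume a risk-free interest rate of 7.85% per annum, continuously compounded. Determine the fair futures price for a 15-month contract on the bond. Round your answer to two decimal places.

£95.26

PV(coupons) I = 1.28·e^(−0.0785·3/12) + 1.28·e^(−0.0785·8/12) + 1.28·e^(−0.0785·9/12) + 1.28·e^(−0.0785·13/12)
I = 1.2551 + 1.2147 + 1.2068 + 1.1756 = 4.8522
F = (S − I)·e^(rT) = (91.21 − 4.8522) · e^(0.0785·15/12)
= 86.3578 · e^0.098125 = 86.3578 × 1.103101 = £95.26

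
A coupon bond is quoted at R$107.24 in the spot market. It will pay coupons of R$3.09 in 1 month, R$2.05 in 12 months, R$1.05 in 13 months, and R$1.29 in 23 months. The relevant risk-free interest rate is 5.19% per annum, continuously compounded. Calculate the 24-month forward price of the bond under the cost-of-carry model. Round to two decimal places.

PV(coupons) I = 3.09·e^(−0.0519·1/12) + 2.05·e^(−0.0519·12/12) + 1.05·e^(−0.0519·13/12) + 1.29·e^(−0.0519·23/12)
I = 3.0767 + 1.9463 + 0.9926 + 1.1679 = 7.1835
F = (S − I)·e^(rT) = (107.24 − 7.1835) · e^(0.0519·24/12)
= 100.0565 · e^0.103800 = 100.0565 × 1.109379 = R$111.00

R$111.00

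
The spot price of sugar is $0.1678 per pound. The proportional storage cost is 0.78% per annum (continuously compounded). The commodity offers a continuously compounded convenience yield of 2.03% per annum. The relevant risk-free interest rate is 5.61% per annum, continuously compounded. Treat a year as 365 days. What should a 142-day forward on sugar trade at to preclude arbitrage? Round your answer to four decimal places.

Net carry = r + u − y = 0.0561 + 0.0078 − 0.0203 = 0.0436
F = S·e^((r+u−y)T) = 0.1678 · e^(0.0436 × 142/365) = 0.1678 · e^0.016962
= 0.1678 × 1.017107 = $0.1707 per pound

$0.1707 per pound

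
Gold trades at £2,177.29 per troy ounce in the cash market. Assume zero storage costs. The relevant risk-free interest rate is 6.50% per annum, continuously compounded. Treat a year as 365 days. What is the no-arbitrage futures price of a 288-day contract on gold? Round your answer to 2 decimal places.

£2,291.87 per troy ounce

F = S·e^(rT) = 2177.29 · e^(0.0650 × 288/365) = 2177.29 · e^0.05128767
= 2177.29 × 1.05262566 = £2,291.87 per troy ounce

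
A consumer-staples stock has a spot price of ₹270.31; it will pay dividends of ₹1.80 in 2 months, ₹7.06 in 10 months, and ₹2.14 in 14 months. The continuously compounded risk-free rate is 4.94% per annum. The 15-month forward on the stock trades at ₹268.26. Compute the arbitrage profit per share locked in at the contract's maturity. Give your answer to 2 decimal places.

PV(dividends) I = 1.80·e^(−0.0494·2/12) + 7.06·e^(−0.0494·10/12) + 2.14·e^(−0.0494·14/12) = 10.5807
Fair forward F* = (S − I)·e^(rT) = (270.31 − 10.5807)·e^0.061750 = 259.7293 × 1.063696 = 276.2730
Market ₹268.26 < fair 276.2730: forward underpriced → reverse cash-and-carry (short the stock, invest proceeds at r, pay the dividends, go long the forward).
Profit at T = |F_mkt − F*| = |268.26 − 276.2730| = ₹8.01 per share

₹8.01 per share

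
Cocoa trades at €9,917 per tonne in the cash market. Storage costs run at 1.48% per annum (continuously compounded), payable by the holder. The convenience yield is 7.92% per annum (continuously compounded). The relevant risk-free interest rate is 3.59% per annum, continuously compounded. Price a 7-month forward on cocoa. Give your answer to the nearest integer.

€9,753 per tonne

Net carry = r + u − y = 0.0359 + 0.0148 − 0.0792 = -0.0285
F = S·e^((r+u−y)T) = 9917 · e^(-0.0285 × 7/12) = 9917 · e^-0.016625
= 9917 × 0.983512 = €9,753 per tonne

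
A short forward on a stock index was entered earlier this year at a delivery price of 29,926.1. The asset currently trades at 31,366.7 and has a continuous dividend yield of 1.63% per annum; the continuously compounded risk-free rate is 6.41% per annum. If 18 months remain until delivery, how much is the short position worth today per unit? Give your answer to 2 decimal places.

-3426.38

Current fair forward for the remaining 18 months: F = S·e^((r − q)·T), (r − q) = 0.0641 − 0.0163 = 0.0478
F = 31366.7 · e^(0.0478 × 18/12) = 31366.7 × 1.07433300 = 33698.2809
Value of long forward = (F − K)·e^(−rT) = (33698.2809 − 29926.1) · e^(−0.0641·18/12)
= 3772.1809 × 0.90832776 = 3426.38
Short position value = −(long value) = -3426.38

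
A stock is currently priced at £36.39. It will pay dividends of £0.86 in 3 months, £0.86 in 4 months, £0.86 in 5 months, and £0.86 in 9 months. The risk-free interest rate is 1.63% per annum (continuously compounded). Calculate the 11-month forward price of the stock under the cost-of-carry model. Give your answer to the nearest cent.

£33.47

PV(dividends) I = 0.86·e^(−0.0163·3/12) + 0.86·e^(−0.0163·4/12) + 0.86·e^(−0.0163·5/12) + 0.86·e^(−0.0163·9/12)
I = 0.8565 + 0.8553 + 0.8542 + 0.8496 = 3.4156
F = (S − I)·e^(rT) = (36.39 − 3.4156) · e^(0.0163·11/12)
= 32.9744 · e^0.014942 = 32.9744 × 1.015054 = £33.47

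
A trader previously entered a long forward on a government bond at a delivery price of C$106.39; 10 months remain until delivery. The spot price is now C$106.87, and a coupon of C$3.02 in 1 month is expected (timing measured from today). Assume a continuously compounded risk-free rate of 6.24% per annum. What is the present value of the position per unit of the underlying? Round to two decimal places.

PV(remaining coupons) I = 3.02·e^(−0.0624·1/12) = 3.0043
Current forward F = (S − I)·e^(rT) = (106.87 − 3.0043)·e^(0.0624·10/12) = 103.8657 × 1.053376 = 109.4096
Value (long) = (F − K)·e^(−rT) = (109.4096 − 106.39) × 0.949329 = 2.8666
Value = C$2.87

C$2.87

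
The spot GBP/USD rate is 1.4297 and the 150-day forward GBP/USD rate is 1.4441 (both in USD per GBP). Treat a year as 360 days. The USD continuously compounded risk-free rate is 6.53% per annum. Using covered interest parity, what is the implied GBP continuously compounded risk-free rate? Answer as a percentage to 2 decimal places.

F = S·e^((r_USD − r_GBP)T) ⇒ r_GBP = r_USD − ln(F/S)/T
ln(1.4441/1.4297) = 0.010022; /(150/360) = 0.024053
r_GBP = 0.0653 − 0.024053 = 0.041247
r_GBP = 4.12%

4.12%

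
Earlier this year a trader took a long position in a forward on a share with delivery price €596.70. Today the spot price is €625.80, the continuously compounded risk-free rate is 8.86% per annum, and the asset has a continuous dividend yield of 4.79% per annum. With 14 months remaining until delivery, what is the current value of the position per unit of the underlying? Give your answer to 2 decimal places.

€53.69

Current fair forward for the remaining 14 months: F = S·e^((r − q)·T), (r − q) = 0.0886 − 0.0479 = 0.0407
F = 625.80 · e^(0.0407 × 14/12) = 625.80 × 1.048629 = 656.2320
Value of long forward = (F − K)·e^(−rT) = (656.2320 − 596.70) · e^(−0.0886·14/12)
= 59.5320 × 0.901796 = 53.69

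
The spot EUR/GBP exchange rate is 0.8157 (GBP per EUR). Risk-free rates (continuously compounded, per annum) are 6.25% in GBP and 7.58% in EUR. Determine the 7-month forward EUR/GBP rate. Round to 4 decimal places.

0.8094

F = S·e^((r_GBP − r_EUR)T) = 0.8157 · e^((0.0625 − 0.0758) × 7/12)
= 0.8157 · e^-0.007758 = 0.8157 × 0.992272
F = 0.8094 GBP per EUR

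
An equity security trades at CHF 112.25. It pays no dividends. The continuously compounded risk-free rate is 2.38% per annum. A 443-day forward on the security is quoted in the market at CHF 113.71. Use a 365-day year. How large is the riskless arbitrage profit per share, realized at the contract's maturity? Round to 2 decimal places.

CHF 1.83 per share

Fair forward: F* = S·e^(carry·T), with carry = r = 0.0238
F* = 112.25 · e^(0.0238 × 443/365) = 112.25 · e^0.028886 = 112.25 × 1.029307 = CHF 115.5397
Market CHF 113.71 < fair CHF 115.5397: forward underpriced → reverse cash-and-carry (short spot, go long the forward).
At maturity, profit = |F_mkt − F*| = |113.71 − 115.5397| = CHF 1.83 per share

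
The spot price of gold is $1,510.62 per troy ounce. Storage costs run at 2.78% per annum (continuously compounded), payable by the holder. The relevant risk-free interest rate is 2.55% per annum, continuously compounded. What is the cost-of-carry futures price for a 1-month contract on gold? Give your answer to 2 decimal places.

Net carry = r + u − y = 0.0255 + 0.0278 − 0.0000 = 0.0533
F = S·e^((r+u−y)T) = 1510.62 · e^(0.0533 × 1/12) = 1510.62 · e^0.00444167
= 1510.62 × 1.00445155 = $1,517.34 per troy ounce

$1,517.34 per troy ounce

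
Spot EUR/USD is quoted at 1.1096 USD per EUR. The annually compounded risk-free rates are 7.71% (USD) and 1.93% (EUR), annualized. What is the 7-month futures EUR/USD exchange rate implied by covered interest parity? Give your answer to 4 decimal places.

By covered interest parity, F = S · (1+r_USD)^T / (1+r_EUR)^T
= 1.1096 × 1.044278 / 1.011213 = 1.1096 × 1.032698
F = 1.1459 USD per EUR

1.1459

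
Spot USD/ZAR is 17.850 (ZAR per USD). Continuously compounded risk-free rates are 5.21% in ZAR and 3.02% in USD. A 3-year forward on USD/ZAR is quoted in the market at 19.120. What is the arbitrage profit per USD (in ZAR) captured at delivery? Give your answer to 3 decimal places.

Fair forward: F* = S·e^(carry·T), with carry = (r_ZAR − r_USD) = 0.0521 − 0.0302 = 0.0219
F* = 17.850 · e^(0.0219 × 3) = 17.850 · e^0.065700 = 17.850 × 1.067906 = 19.0621
Market 19.120 > fair 19.0621: forward overpriced → cash-and-carry (buy spot, short the forward).
At maturity, profit = |F_mkt − F*| = |19.120 − 19.0621| = 0.058 per USD (in ZAR)

0.058 per USD (in ZAR)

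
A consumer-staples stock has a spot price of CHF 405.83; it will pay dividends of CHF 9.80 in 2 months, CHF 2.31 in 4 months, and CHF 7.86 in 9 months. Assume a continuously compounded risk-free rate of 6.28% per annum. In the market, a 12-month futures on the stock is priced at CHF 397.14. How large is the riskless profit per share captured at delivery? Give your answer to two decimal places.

PV(dividends) I = 9.80·e^(−0.0628·2/12) + 2.31·e^(−0.0628·4/12) + 7.86·e^(−0.0628·9/12) = 19.4585
Fair futures F* = (S − I)·e^(rT) = (405.83 − 19.4585)·e^0.062800 = 386.3715 × 1.064814 = 411.4138
Market CHF 397.14 < fair 411.4138: forward underpriced → reverse cash-and-carry (short the stock, invest proceeds at r, pay the dividends, go long the forward).
Profit at T = |F_mkt − F*| = |397.14 − 411.4138| = CHF 14.27 per share

CHF 14.27 per share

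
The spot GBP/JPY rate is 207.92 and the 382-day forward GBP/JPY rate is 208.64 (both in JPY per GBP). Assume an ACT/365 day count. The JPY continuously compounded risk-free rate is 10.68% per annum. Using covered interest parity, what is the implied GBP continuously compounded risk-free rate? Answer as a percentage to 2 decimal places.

F = S·e^((r_JPY − r_GBP)T) ⇒ r_GBP = r_JPY − ln(F/S)/T
ln(208.64/207.92) = 0.003457; /(382/365) = 0.003303
r_GBP = 0.1068 − 0.003303 = 0.103497
r_GBP = 10.35%

10.35%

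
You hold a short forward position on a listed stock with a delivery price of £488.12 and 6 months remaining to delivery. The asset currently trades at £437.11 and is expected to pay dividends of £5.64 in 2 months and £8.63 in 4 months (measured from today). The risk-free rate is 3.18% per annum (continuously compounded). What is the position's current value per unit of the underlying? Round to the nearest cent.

PV(remaining dividends) I = 5.64·e^(−0.0318·2/12) + 8.63·e^(−0.0318·4/12) = 14.1492
Current forward F = (S − I)·e^(rT) = (437.11 − 14.1492)·e^(0.0318·6/12) = 422.9608 × 1.016027 = 429.7396
Value (long) = (F − K)·e^(−rT) = (429.7396 − 488.12) × 0.984226 = -57.4595
Short position value = −(long value) = £57.46

£57.46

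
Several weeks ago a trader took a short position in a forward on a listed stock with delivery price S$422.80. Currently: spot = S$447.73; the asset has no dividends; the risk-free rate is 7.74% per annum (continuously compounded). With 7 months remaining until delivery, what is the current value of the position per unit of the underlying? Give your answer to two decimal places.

Current fair forward for the remaining 7 months: F = S·e^(r·T), r = 0.0774
F = 447.73 · e^(0.0774 × 7/12) = 447.73 × 1.046185 = 468.4084
Value of long forward = (F − K)·e^(−rT) = (468.4084 − 422.80) · e^(−0.0774·7/12)
= 45.6084 × 0.955854 = 43.59
Short position value = −(long value) = -S$43.59

-S$43.59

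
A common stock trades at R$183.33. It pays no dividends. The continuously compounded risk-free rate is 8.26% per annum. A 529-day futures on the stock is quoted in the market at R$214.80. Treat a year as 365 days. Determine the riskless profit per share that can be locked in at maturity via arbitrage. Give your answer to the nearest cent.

Fair futures: F* = S·e^(carry·T), with carry = r = 0.0826
F* = 183.33 · e^(0.0826 × 529/365) = 183.33 · e^0.119713 = 183.33 × 1.127173 = R$206.6446
Market R$214.80 > fair R$206.6446: forward overpriced → cash-and-carry (buy spot, short the forward).
At maturity, profit = |F_mkt − F*| = |214.80 − 206.6446| = R$8.16 per share

R$8.16 per share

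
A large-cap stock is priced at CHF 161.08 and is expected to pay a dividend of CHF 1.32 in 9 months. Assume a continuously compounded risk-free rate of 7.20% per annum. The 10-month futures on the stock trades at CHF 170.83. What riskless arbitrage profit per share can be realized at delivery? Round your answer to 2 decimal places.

CHF 1.12 per share

PV(dividends) I = 1.32·e^(−0.0720·9/12) = 1.2506
Fair futures F* = (S − I)·e^(rT) = (161.08 − 1.2506)·e^0.060000 = 159.8294 × 1.061837 = 169.7128
Market CHF 170.83 > fair 169.7128: forward overpriced → cash-and-carry (borrow at r, buy the stock and collect the dividends, short the forward).
Profit at T = |F_mkt − F*| = |170.83 − 169.7128| = CHF 1.12 per share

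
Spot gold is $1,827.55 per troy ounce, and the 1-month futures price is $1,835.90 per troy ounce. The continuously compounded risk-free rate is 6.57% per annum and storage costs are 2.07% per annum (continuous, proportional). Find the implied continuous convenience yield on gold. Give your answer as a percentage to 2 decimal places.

F = S·e^((r+u−y)T) ⇒ (r+u−y) = ln(F/S)/T
ln(1835.90/1827.55) = 0.004559; /T ⇒ 0.054708
y = r + u − ln(F/S)/T = 0.0657 + 0.0207 − 0.054708 = 0.031692
y = 3.17%

3.17%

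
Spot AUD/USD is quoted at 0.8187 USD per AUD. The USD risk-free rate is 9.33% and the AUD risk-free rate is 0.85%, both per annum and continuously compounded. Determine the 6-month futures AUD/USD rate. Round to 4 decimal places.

F = S·e^((r_USD − r_AUD)T) = 0.8187 · e^((0.0933 − 0.0085) × 6/12)
= 0.8187 · e^0.042400 = 0.8187 × 1.043312
F = 0.8542 USD per AUD

0.8542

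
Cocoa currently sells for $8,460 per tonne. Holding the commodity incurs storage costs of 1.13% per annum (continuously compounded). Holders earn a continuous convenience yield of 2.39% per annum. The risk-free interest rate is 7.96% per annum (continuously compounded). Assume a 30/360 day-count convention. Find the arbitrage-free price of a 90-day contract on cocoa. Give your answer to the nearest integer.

$8,603 per tonne

Net carry = r + u − y = 0.0796 + 0.0113 − 0.0239 = 0.0670
F = S·e^((r+u−y)T) = 8460 · e^(0.0670 × 90/360) = 8460 · e^0.016750
= 8460 × 1.016891 = $8,603 per tonne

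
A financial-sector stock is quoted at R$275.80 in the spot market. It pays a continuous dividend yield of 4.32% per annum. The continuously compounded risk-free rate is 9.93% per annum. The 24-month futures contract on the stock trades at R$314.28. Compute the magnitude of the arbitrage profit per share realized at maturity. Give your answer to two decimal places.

R$5.73 per share

Fair futures: F* = S·e^(carry·T), with carry = (r − q) = 0.0993 − 0.0432 = 0.0561
F* = 275.80 · e^(0.0561 × 24/12) = 275.80 · e^0.112200 = 275.80 × 1.118737 = R$308.5477
Market R$314.28 > fair R$308.5477: forward overpriced → cash-and-carry (buy spot, short the forward).
At maturity, profit = |F_mkt − F*| = |314.28 − 308.5477| = R$5.73 per share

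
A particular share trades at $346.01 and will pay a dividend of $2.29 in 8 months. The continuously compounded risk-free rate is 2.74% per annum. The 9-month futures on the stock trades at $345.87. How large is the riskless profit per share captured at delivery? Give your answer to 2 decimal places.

$5.03 per share

PV(dividends) I = 2.29·e^(−0.0274·8/12) = 2.2485
Fair futures F* = (S − I)·e^(rT) = (346.01 − 2.2485)·e^0.020550 = 343.7615 × 1.020763 = 350.8990
Market $345.87 < fair 350.8990: forward underpriced → reverse cash-and-carry (short the stock, invest proceeds at r, pay the dividends, go long the forward).
Profit at T = |F_mkt − F*| = |345.87 − 350.8990| = $5.03 per share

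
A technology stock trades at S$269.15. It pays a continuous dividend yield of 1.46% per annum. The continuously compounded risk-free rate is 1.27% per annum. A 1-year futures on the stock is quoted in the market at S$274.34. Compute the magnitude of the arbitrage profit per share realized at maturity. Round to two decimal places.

Fair futures: F* = S·e^(carry·T), with carry = (r − q) = 0.0127 − 0.0146 = -0.0019
F* = 269.15 · e^(-0.0019 × 12/12) = 269.15 · e^-0.001900 = 269.15 × 0.998102 = S$268.6392
Market S$274.34 > fair S$268.6392: forward overpriced → cash-and-carry (buy spot, short the forward).
At maturity, profit = |F_mkt − F*| = |274.34 − 268.6392| = S$5.70 per share

S$5.70 per share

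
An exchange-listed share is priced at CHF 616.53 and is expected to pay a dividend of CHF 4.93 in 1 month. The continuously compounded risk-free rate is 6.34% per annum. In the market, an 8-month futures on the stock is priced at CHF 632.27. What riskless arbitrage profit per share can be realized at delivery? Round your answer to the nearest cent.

CHF 5.76 per share

PV(dividends) I = 4.93·e^(−0.0634·1/12) = 4.9040
Fair futures F* = (S − I)·e^(rT) = (616.53 − 4.9040)·e^0.042267 = 611.6260 × 1.043173 = 638.0317
Market CHF 632.27 < fair 638.0317: forward underpriced → reverse cash-and-carry (short the stock, invest proceeds at r, pay the dividends, go long the forward).
Profit at T = |F_mkt − F*| = |632.27 − 638.0317| = CHF 5.76 per share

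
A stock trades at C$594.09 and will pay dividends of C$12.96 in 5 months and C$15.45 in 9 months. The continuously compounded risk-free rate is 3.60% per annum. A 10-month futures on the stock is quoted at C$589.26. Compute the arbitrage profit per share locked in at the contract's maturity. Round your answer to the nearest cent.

PV(dividends) I = 12.96·e^(−0.0360·5/12) + 15.45·e^(−0.0360·9/12) = 27.8055
Fair futures F* = (S − I)·e^(rT) = (594.09 − 27.8055)·e^0.030000 = 566.2845 × 1.030455 = 583.5307
Market C$589.26 > fair 583.5307: forward overpriced → cash-and-carry (borrow at r, buy the stock and collect the dividends, short the forward).
Profit at T = |F_mkt − F*| = |589.26 − 583.5307| = C$5.73 per share

C$5.73 per share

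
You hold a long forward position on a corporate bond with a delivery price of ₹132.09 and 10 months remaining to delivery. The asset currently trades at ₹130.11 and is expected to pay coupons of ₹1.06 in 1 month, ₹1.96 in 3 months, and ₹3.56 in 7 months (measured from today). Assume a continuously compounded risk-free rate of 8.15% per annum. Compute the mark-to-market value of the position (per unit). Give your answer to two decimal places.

₹0.33

PV(remaining coupons) I = 1.06·e^(−0.0815·1/12) + 1.96·e^(−0.0815·3/12) + 3.56·e^(−0.0815·7/12) = 6.3680
Current forward F = (S − I)·e^(rT) = (130.11 − 6.3680)·e^(0.0815·10/12) = 123.7420 × 1.070276 = 132.4381
Value (long) = (F − K)·e^(−rT) = (132.4381 − 132.09) × 0.934338 = 0.3252
Value = ₹0.33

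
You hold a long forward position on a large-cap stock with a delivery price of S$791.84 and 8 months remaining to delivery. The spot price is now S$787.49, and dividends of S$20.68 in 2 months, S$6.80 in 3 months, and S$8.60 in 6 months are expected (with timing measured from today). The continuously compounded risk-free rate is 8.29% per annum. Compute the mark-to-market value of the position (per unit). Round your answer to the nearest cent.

PV(remaining dividends) I = 20.68·e^(−0.0829·2/12) + 6.80·e^(−0.0829·3/12) + 8.60·e^(−0.0829·6/12) = 35.3076
Current forward F = (S − I)·e^(rT) = (787.49 − 35.3076)·e^(0.0829·8/12) = 752.1824 × 1.056822 = 794.9229
Value (long) = (F − K)·e^(−rT) = (794.9229 − 791.84) × 0.946233 = 2.9171
Value = S$2.92

S$2.92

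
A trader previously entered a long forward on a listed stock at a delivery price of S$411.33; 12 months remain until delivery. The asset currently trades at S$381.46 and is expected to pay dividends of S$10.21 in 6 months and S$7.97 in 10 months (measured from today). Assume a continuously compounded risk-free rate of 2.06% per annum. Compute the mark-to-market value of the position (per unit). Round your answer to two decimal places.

PV(remaining dividends) I = 10.21·e^(−0.0206·6/12) + 7.97·e^(−0.0206·10/12) = 17.9397
Current forward F = (S − I)·e^(rT) = (381.46 − 17.9397)·e^(0.0206·12/12) = 363.5203 × 1.020814 = 371.0866
Value (long) = (F − K)·e^(−rT) = (371.0866 − 411.33) × 0.979611 = -39.4229
Value = -S$39.42

-S$39.42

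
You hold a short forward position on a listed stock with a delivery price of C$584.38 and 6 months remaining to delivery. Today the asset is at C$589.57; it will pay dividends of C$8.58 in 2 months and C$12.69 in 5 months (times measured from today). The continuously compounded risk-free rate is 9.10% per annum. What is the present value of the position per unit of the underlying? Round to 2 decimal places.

-C$10.51

PV(remaining dividends) I = 8.58·e^(−0.0910·2/12) + 12.69·e^(−0.0910·5/12) = 20.6687
Current forward F = (S − I)·e^(rT) = (589.57 − 20.6687)·e^(0.0910·6/12) = 568.9013 × 1.046551 = 595.3842
Value (long) = (F − K)·e^(−rT) = (595.3842 − 584.38) × 0.955520 = 10.5147
Short position value = −(long value) = -C$10.51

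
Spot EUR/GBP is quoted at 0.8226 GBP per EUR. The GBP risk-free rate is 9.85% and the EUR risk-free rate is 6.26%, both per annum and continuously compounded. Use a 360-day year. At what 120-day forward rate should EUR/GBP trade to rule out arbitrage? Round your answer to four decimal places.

F = S·e^((r_GBP − r_EUR)T) = 0.8226 · e^((0.0985 − 0.0626) × 120/360)
= 0.8226 · e^0.011967 = 0.8226 × 1.012039
F = 0.8325 GBP per EUR

0.8325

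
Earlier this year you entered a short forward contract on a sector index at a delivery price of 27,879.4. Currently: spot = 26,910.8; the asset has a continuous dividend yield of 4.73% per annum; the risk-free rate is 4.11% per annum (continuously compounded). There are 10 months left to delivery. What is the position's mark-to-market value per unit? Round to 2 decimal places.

1070.00

Current fair forward for the remaining 10 months: F = S·e^((r − q)·T), (r − q) = 0.0411 − 0.0473 = -0.0062
F = 26910.8 · e^(-0.0062 × 10/12) = 26910.8 × 0.99484666 = 26772.1195
Value of long forward = (F − K)·e^(−rT) = (26772.1195 − 27879.4) · e^(−0.0411·10/12)
= -1107.2805 × 0.96632989 = -1070.00
Short position value = −(long value) = 1070.00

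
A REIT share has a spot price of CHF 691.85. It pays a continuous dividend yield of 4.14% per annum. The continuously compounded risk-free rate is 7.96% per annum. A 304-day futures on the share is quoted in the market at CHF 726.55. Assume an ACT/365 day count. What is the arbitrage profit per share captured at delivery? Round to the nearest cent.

Fair futures: F* = S·e^(carry·T), with carry = (r − q) = 0.0796 − 0.0414 = 0.0382
F* = 691.85 · e^(0.0382 × 304/365) = 691.85 · e^0.031816 = 691.85 × 1.032328 = CHF 714.2161
Market CHF 726.55 > fair CHF 714.2161: forward overpriced → cash-and-carry (buy spot, short the forward).
At maturity, profit = |F_mkt − F*| = |726.55 − 714.2161| = CHF 12.33 per share

CHF 12.33 per share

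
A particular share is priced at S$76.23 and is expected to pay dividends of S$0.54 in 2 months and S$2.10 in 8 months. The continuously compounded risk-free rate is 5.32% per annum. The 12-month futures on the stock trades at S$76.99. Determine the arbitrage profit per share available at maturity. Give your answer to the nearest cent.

S$0.70 per share

PV(dividends) I = 0.54·e^(−0.0532·2/12) + 2.10·e^(−0.0532·8/12) = 2.5621
Fair futures F* = (S − I)·e^(rT) = (76.23 − 2.5621)·e^0.053200 = 73.6679 × 1.054641 = 77.6932
Market S$76.99 < fair 77.6932: forward underpriced → reverse cash-and-carry (short the stock, invest proceeds at r, pay the dividends, go long the forward).
Profit at T = |F_mkt − F*| = |76.99 − 77.6932| = S$0.70 per share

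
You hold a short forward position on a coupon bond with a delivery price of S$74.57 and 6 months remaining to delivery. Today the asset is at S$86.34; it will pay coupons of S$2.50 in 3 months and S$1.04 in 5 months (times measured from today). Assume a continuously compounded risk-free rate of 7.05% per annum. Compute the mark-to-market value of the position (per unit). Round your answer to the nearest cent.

PV(remaining coupons) I = 2.50·e^(−0.0705·3/12) + 1.04·e^(−0.0705·5/12) = 3.4662
Current forward F = (S − I)·e^(rT) = (86.34 − 3.4662)·e^(0.0705·6/12) = 82.8738 × 1.035879 = 85.8472
Value (long) = (F − K)·e^(−rT) = (85.8472 − 74.57) × 0.965364 = 10.8866
Short position value = −(long value) = -S$10.89

-S$10.89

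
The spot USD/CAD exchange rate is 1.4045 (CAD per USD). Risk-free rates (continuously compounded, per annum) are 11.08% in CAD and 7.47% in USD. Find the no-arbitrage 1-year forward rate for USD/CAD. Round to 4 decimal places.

1.4561

F = S·e^((r_CAD − r_USD)T) = 1.4045 · e^((0.1108 − 0.0747) × 1)
= 1.4045 · e^0.036100 = 1.4045 × 1.036760
F = 1.4561 CAD per USD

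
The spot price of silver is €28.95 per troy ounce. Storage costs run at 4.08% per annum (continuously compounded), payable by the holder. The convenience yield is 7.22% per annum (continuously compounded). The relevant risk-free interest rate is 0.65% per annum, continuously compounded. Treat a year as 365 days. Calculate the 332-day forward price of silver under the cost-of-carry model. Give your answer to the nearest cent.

€28.30 per troy ounce

Net carry = r + u − y = 0.0065 + 0.0408 − 0.0722 = -0.0249
F = S·e^((r+u−y)T) = 28.95 · e^(-0.0249 × 332/365) = 28.95 · e^-0.022649
= 28.95 × 0.977606 = €28.30 per troy ounce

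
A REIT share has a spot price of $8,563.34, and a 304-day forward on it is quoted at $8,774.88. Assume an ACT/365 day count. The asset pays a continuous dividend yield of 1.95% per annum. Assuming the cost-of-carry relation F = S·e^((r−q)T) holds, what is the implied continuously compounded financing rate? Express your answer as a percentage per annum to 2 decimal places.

From F = S·e^((r−q)T): (r − q) = ln(F/S)/T
ln(8774.88/8563.34) = ln(1.024703) = 0.024403
(r − q) = 0.024403 / (304/365) = 0.029300
r = ln(F/S)/T + q = 0.029300 + 0.0195 = 0.048800
r = 4.88%

4.88%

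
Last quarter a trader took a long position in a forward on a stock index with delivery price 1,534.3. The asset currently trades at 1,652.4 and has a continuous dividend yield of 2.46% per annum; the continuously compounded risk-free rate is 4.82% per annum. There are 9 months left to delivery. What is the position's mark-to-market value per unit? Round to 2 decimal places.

142.37

Current fair forward for the remaining 9 months: F = S·e^((r − q)·T), (r − q) = 0.0482 − 0.0246 = 0.0236
F = 1652.4 · e^(0.0236 × 9/12) = 1652.4 × 1.01785757 = 1681.9078
Value of long forward = (F − K)·e^(−rT) = (1681.9078 − 1534.3) · e^(−0.0482·9/12)
= 147.6078 × 0.96449561 = 142.37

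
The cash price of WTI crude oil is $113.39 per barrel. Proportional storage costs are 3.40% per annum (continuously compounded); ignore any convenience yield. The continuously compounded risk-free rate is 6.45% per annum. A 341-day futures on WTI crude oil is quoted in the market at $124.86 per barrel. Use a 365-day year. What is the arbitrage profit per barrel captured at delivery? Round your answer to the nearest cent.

Fair futures: F* = S·e^(carry·T), with carry = (r + u) = 0.0645 + 0.0340 = 0.0985
F* = 113.39 · e^(0.0985 × 341/365) = 113.39 · e^0.092023 = 113.39 × 1.096390 = $124.3197
Market $124.86 > fair $124.3197: forward overpriced → cash-and-carry (buy spot, short the forward).
At maturity, profit = |F_mkt − F*| = |124.86 − 124.3197| = $0.54 per barrel

$0.54 per barrel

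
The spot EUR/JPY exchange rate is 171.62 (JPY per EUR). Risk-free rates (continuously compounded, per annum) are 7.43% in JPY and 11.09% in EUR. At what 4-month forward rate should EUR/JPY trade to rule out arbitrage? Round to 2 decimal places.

F = S·e^((r_JPY − r_EUR)T) = 171.62 · e^((0.0743 − 0.1109) × 4/12)
= 171.62 · e^-0.012200 = 171.62 × 0.987874
F = 169.54 JPY per EUR

169.54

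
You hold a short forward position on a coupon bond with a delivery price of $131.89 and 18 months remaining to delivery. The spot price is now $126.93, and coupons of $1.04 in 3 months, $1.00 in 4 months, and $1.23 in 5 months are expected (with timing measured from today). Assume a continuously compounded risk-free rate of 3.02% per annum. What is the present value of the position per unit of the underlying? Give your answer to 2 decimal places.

$2.36

PV(remaining coupons) I = 1.04·e^(−0.0302·3/12) + 1.00·e^(−0.0302·4/12) + 1.23·e^(−0.0302·5/12) = 3.2368
Current forward F = (S − I)·e^(rT) = (126.93 − 3.2368)·e^(0.0302·18/12) = 123.6932 × 1.046342 = 129.4254
Value (long) = (F − K)·e^(−rT) = (129.4254 − 131.89) × 0.955711 = -2.3554
Short position value = −(long value) = $2.36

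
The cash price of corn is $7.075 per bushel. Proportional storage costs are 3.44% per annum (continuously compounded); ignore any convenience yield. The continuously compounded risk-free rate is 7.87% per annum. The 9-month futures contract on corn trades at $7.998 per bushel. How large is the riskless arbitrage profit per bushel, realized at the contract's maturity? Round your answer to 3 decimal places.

$0.297 per bushel

Fair futures: F* = S·e^(carry·T), with carry = (r + u) = 0.0787 + 0.0344 = 0.1131
F* = 7.075 · e^(0.1131 × 9/12) = 7.075 · e^0.084825 = 7.075 × 1.088527 = $7.7013
Market $7.998 > fair $7.7013: forward overpriced → cash-and-carry (buy spot, short the forward).
At maturity, profit = |F_mkt − F*| = |7.998 − 7.7013| = $0.297 per bushel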